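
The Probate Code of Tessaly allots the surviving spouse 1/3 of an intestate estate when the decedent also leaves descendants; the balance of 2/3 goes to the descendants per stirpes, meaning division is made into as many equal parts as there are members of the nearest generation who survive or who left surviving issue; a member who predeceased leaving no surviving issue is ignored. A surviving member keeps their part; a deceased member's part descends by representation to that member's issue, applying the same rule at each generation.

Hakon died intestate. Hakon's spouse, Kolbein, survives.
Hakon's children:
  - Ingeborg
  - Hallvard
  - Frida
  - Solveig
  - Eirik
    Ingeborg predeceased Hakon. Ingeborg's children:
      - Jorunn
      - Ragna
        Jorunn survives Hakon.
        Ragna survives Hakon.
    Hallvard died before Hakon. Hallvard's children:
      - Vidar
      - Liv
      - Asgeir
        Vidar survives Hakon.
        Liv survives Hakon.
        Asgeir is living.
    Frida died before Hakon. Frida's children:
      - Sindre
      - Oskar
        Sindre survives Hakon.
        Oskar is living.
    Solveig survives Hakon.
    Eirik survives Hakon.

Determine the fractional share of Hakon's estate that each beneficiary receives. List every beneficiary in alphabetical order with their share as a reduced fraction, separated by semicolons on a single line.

Kolbein, as surviving spouse, takes 1/3.
The remaining 2/3 passes to Hakon's descendants per stirpes.
The 2/3 is divided into 5 equal shares of 2/15 among Ingeborg, Hallvard, Frida, Solveig, Eirik.
Ingeborg predeceased; the 2/15 allotted to Ingeborg's branch passes to Ingeborg's issue by representation.
The 2/15 is divided into 2 equal shares of 1/15 among Jorunn, Ragna.
Jorunn is living and takes 1/15.
Ragna is living and takes 1/15.
Hallvard predeceased; the 2/15 allotted to Hallvard's branch passes to Hallvard's issue by representation.
The 2/15 is divided into 3 equal shares of 2/45 among Vidar, Liv, Asgeir.
Vidar is living and takes 2/45.
Liv is living and takes 2/45.
Asgeir is living and takes 2/45.
Frida predeceased; the 2/15 allotted to Frida's branch passes to Frida's issue by representation.
The 2/15 is divided into 2 equal shares of 1/15 among Sindre, Oskar.
Sindre is living and takes 1/15.
Oskar is living and takes 1/15.
Solveig is living and takes 2/15.
Eirik is living and takes 2/15.

Asgeir 2/45; Eirik 2/15; Jorunn 1/15; Kolbein 1/3; Liv 2/45; Oskar 1/15; Ragna 1/15; Sindre 1/15; Solveig 2/15; Vidar 2/45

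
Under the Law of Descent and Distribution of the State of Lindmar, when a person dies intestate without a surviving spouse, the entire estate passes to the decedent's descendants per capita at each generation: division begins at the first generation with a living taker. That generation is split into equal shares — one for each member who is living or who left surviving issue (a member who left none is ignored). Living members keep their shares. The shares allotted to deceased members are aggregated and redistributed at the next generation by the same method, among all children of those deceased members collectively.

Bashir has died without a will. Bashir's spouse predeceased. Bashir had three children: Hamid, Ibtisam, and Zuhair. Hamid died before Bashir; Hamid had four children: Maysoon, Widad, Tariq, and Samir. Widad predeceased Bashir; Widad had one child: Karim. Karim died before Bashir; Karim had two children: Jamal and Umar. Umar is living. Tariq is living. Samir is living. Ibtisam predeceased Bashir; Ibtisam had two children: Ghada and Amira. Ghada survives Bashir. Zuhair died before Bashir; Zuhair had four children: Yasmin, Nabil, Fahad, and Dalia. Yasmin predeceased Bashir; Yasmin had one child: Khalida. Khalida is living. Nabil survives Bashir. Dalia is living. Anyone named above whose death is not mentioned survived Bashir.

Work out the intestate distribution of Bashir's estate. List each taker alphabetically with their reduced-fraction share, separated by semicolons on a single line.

There is no surviving spouse, so the entire estate passes to Bashir's descendants per capita at each generation.
No one at generation 1 (Hamid, Ibtisam, Zuhair) is living; moving to the next generation.
At generation 2 (Maysoon, Widad, Tariq, Samir, Ghada, Amira, Yasmin, Nabil, Fahad, Dalia) there are 10 shares of (1)/10 = 1/10 each.
Living: Maysoon, Tariq, Samir, Ghada, Amira, Nabil, Fahad, and Dalia — each takes 1/10.
Deceased: Widad and Yasmin. Their combined 1/5 is pooled and carried to generation 3.
At generation 3 (Karim, Khalida) there are 2 shares of (1/5)/2 = 1/10 each.
Living: Khalida — each takes 1/10.
Deceased: Karim. That 1/10 share is carried to generation 4.
At generation 4 (Jamal, Umar) there are 2 shares of (1/10)/2 = 1/20 each.
Living: Jamal and Umar — each takes 1/20.

Amira 1/10; Dalia 1/10; Fahad 1/10; Ghada 1/10; Jamal 1/20; Khalida 1/10; Maysoon 1/10; Nabil 1/10; Samir 1/10; Tariq 1/10; Umar 1/20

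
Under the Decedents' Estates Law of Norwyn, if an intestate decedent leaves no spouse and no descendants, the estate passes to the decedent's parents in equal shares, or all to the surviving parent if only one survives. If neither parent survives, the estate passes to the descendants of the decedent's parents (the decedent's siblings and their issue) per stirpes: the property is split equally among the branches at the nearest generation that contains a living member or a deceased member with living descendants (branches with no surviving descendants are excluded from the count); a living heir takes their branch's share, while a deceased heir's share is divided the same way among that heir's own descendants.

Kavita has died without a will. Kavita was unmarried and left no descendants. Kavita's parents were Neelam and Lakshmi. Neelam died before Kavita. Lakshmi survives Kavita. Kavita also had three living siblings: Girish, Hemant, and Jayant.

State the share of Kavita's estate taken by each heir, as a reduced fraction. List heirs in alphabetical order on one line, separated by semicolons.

Only one parent, Lakshmi, survives, so Lakshmi takes the entire estate. The siblings take nothing because a surviving parent has priority.

Lakshmi 1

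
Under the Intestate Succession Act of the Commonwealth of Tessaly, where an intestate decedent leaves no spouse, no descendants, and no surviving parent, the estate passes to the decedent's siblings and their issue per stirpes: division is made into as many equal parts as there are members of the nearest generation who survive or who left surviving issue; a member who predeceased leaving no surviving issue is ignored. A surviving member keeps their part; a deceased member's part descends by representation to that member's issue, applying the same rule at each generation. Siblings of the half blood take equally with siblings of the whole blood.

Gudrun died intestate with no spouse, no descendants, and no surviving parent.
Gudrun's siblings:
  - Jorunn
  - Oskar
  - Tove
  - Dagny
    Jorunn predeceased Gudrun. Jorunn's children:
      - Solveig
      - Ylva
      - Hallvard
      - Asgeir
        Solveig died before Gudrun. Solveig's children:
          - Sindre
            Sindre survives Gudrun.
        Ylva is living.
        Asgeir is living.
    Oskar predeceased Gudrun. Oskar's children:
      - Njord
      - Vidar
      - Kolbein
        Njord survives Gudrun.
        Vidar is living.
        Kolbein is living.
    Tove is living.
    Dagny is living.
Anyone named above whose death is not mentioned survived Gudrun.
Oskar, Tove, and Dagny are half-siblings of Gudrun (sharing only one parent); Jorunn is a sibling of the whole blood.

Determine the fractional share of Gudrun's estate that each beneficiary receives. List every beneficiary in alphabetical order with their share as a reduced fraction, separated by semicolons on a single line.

No spouse, descendants, or parent survives, so the estate passes to Gudrun's siblings per stirpes.
Half-blood and whole-blood siblings take equally under the stated rule.
The estate is divided into 4 equal shares of 1/4 among Jorunn, Oskar, Tove, Dagny.
Jorunn predeceased; the 1/4 allotted to Jorunn's branch passes to Jorunn's issue by representation.
The 1/4 is divided into 4 equal shares of 1/16 among Solveig, Ylva, Hallvard, Asgeir.
Solveig predeceased; the 1/16 allotted to Solveig's branch passes to Solveig's issue by representation.
Sindre is the sole taker at this level and receives the full 1/16.
Ylva is living and takes 1/16.
Hallvard is living and takes 1/16.
Asgeir is living and takes 1/16.
Oskar predeceased; the 1/4 allotted to Oskar's branch passes to Oskar's issue by representation.
The 1/4 is divided into 3 equal shares of 1/12 among Njord, Vidar, Kolbein.
Njord is living and takes 1/12.
Vidar is living and takes 1/12.
Kolbein is living and takes 1/12.
Tove is living and takes 1/4.
Dagny is living and takes 1/4.

Asgeir 1/16; Dagny 1/4; Hallvard 1/16; Kolbein 1/12; Njord 1/12; Sindre 1/16; Tove 1/4; Vidar 1/12; Ylva 1/16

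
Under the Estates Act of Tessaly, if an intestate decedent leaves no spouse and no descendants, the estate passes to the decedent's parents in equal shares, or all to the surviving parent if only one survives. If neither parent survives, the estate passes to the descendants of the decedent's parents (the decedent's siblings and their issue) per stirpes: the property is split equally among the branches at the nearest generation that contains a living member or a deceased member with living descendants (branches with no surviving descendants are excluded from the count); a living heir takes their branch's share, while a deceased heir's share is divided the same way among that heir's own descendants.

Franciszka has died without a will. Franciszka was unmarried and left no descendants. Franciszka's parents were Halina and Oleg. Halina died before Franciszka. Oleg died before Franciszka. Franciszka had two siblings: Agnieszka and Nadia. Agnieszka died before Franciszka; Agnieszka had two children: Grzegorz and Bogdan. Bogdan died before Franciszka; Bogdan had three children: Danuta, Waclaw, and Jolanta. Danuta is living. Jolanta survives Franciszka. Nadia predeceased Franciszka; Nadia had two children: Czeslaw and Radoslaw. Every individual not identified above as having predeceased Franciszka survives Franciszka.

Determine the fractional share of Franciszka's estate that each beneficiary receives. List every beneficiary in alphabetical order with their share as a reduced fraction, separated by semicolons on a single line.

Neither parent survives and there are no descendants, so the estate passes to Franciszka's siblings and their issue per stirpes.
The estate is divided into 2 equal shares of 1/2 among Agnieszka, Nadia.
Agnieszka predeceased; the 1/2 allotted to Agnieszka's branch passes to Agnieszka's issue by representation.
The 1/2 is divided into 2 equal shares of 1/4 among Grzegorz, Bogdan.
Grzegorz is living and takes 1/4.
Bogdan predeceased; the 1/4 allotted to Bogdan's branch passes to Bogdan's issue by representation.
The 1/4 is divided into 3 equal shares of 1/12 among Danuta, Waclaw, Jolanta.
Danuta is living and takes 1/12.
Waclaw is living and takes 1/12.
Jolanta is living and takes 1/12.
Nadia predeceased; the 1/2 allotted to Nadia's branch passes to Nadia's issue by representation.
The 1/2 is divided into 2 equal shares of 1/4 among Czeslaw, Radoslaw.
Czeslaw is living and takes 1/4.
Radoslaw is living and takes 1/4.

Czeslaw 1/4; Danuta 1/12; Grzegorz 1/4; Jolanta 1/12; Radoslaw 1/4; Waclaw 1/12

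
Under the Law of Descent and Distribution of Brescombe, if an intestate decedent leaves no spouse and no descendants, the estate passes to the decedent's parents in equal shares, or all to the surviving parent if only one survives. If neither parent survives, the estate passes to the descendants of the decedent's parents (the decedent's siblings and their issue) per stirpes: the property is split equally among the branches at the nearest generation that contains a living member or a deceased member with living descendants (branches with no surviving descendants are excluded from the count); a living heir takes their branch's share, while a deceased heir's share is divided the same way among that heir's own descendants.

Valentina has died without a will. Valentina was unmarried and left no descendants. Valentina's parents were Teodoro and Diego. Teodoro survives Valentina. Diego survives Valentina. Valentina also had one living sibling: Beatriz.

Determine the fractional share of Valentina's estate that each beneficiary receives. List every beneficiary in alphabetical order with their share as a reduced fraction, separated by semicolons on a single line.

Both parents survive, so Teodoro and Diego each take 1/2. The siblings take nothing because a surviving parent has priority.

Diego 1/2; Teodoro 1/2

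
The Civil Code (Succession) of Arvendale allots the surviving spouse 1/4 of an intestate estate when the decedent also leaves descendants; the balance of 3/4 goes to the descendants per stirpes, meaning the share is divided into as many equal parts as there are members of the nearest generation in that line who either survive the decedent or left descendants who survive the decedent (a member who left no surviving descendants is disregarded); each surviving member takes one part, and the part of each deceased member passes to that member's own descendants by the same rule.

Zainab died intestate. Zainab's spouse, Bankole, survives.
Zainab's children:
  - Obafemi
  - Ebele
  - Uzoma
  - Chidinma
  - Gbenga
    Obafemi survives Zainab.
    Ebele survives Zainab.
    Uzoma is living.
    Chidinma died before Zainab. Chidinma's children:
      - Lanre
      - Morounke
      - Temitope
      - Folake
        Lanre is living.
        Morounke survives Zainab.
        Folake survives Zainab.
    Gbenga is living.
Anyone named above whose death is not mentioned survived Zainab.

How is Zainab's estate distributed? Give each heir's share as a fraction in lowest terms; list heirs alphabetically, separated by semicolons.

Bankole 1/4; Ebele 3/20; Folake 3/80; Gbenga 3/20; Lanre 3/80; Morounke 3/80; Obafemi 3/20; Temitope 3/80; Uzoma 3/20

Bankole, as surviving spouse, takes 1/4.
The remaining 3/4 passes to Zainab's descendants per stirpes.
The 3/4 is divided into 5 equal shares of 3/20 among Obafemi, Ebele, Uzoma, Chidinma, Gbenga.
Obafemi is living and takes 3/20.
Ebele is living and takes 3/20.
Uzoma is living and takes 3/20.
Chidinma predeceased; the 3/20 allotted to Chidinma's branch passes to Chidinma's issue by representation.
The 3/20 is divided into 4 equal shares of 3/80 among Lanre, Morounke, Temitope, Folake.
Lanre is living and takes 3/80.
Morounke is living and takes 3/80.
Temitope is living and takes 3/80.
Folake is living and takes 3/80.
Gbenga is living and takes 3/20.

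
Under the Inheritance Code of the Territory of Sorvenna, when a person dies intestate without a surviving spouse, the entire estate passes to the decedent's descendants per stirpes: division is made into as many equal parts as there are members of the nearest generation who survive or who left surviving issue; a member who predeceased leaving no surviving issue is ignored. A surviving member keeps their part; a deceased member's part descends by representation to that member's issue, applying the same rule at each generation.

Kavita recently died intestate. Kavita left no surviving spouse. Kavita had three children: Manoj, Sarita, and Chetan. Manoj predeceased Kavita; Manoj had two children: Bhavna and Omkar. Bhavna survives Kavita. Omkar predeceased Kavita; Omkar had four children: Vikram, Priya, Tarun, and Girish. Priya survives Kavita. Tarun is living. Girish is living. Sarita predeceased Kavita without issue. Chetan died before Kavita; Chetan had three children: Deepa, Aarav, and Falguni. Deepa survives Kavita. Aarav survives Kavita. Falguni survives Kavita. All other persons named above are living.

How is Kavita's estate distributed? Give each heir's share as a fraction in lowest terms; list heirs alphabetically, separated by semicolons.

There is no surviving spouse, so the entire estate passes to Kavita's descendants per stirpes.
Sarita left no surviving issue, so that branch lapses and is disregarded.
The estate is divided into 2 equal shares of 1/2 among Manoj, Chetan.
Manoj predeceased; the 1/2 allotted to Manoj's branch passes to Manoj's issue by representation.
The 1/2 is divided into 2 equal shares of 1/4 among Bhavna, Omkar.
Bhavna is living and takes 1/4.
Omkar predeceased; the 1/4 allotted to Omkar's branch passes to Omkar's issue by representation.
The 1/4 is divided into 4 equal shares of 1/16 among Vikram, Priya, Tarun, Girish.
Vikram is living and takes 1/16.
Priya is living and takes 1/16.
Tarun is living and takes 1/16.
Girish is living and takes 1/16.
Chetan predeceased; the 1/2 allotted to Chetan's branch passes to Chetan's issue by representation.
The 1/2 is divided into 3 equal shares of 1/6 among Deepa, Aarav, Falguni.
Deepa is living and takes 1/6.
Aarav is living and takes 1/6.
Falguni is living and takes 1/6.

Aarav 1/6; Bhavna 1/4; Deepa 1/6; Falguni 1/6; Girish 1/16; Priya 1/16; Tarun 1/16; Vikram 1/16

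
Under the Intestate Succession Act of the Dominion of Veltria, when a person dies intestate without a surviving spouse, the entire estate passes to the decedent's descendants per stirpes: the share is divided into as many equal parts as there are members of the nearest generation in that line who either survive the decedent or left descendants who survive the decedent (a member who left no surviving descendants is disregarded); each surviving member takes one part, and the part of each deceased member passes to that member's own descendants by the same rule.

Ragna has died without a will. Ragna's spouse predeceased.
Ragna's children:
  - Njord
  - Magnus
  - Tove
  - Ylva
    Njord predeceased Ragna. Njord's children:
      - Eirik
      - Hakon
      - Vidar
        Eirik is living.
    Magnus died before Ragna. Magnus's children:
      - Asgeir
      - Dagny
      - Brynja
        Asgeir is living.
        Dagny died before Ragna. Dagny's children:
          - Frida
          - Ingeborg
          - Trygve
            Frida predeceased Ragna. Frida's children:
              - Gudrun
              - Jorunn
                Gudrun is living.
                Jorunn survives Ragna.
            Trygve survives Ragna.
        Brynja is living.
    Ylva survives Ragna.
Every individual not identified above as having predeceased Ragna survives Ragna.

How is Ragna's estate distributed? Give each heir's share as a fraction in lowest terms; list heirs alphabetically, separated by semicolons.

There is no surviving spouse, so the entire estate passes to Ragna's descendants per stirpes.
The estate is divided into 4 equal shares of 1/4 among Njord, Magnus, Tove, Ylva.
Njord predeceased; the 1/4 allotted to Njord's branch passes to Njord's issue by representation.
The 1/4 is divided into 3 equal shares of 1/12 among Eirik, Hakon, Vidar.
Eirik is living and takes 1/12.
Hakon is living and takes 1/12.
Vidar is living and takes 1/12.
Magnus predeceased; the 1/4 allotted to Magnus's branch passes to Magnus's issue by representation.
The 1/4 is divided into 3 equal shares of 1/12 among Asgeir, Dagny, Brynja.
Asgeir is living and takes 1/12.
Dagny predeceased; the 1/12 allotted to Dagny's branch passes to Dagny's issue by representation.
The 1/12 is divided into 3 equal shares of 1/36 among Frida, Ingeborg, Trygve.
Frida predeceased; the 1/36 allotted to Frida's branch passes to Frida's issue by representation.
The 1/36 is divided into 2 equal shares of 1/72 among Gudrun, Jorunn.
Gudrun is living and takes 1/72.
Jorunn is living and takes 1/72.
Ingeborg is living and takes 1/36.
Trygve is living and takes 1/36.
Brynja is living and takes 1/12.
Tove is living and takes 1/4.
Ylva is living and takes 1/4.

Asgeir 1/12; Brynja 1/12; Eirik 1/12; Gudrun 1/72; Hakon 1/12; Ingeborg 1/36; Jorunn 1/72; Tove 1/4; Trygve 1/36; Vidar 1/12; Ylva 1/4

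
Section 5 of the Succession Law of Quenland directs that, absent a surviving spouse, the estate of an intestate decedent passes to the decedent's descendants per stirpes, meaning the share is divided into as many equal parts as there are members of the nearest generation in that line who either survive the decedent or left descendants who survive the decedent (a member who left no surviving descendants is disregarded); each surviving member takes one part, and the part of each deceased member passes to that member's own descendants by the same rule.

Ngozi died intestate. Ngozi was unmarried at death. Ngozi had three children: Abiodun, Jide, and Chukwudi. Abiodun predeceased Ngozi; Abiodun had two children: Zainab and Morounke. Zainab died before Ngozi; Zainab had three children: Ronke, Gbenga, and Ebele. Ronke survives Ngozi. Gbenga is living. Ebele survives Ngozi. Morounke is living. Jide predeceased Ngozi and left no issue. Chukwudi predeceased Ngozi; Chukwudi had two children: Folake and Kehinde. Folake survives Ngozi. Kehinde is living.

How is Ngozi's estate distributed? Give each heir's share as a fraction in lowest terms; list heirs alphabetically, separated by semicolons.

Ebele 1/12; Folake 1/4; Gbenga 1/12; Kehinde 1/4; Morounke 1/4; Ronke 1/12

There is no surviving spouse, so the entire estate passes to Ngozi's descendants per stirpes.
Jide left no surviving issue, so that branch lapses and is disregarded.
The estate is divided into 2 equal shares of 1/2 among Abiodun, Chukwudi.
Abiodun predeceased; the 1/2 allotted to Abiodun's branch passes to Abiodun's issue by representation.
The 1/2 is divided into 2 equal shares of 1/4 among Zainab, Morounke.
Zainab predeceased; the 1/4 allotted to Zainab's branch passes to Zainab's issue by representation.
The 1/4 is divided into 3 equal shares of 1/12 among Ronke, Gbenga, Ebele.
Ronke is living and takes 1/12.
Gbenga is living and takes 1/12.
Ebele is living and takes 1/12.
Morounke is living and takes 1/4.
Chukwudi predeceased; the 1/2 allotted to Chukwudi's branch passes to Chukwudi's issue by representation.
The 1/2 is divided into 2 equal shares of 1/4 among Folake, Kehinde.
Folake is living and takes 1/4.
Kehinde is living and takes 1/4.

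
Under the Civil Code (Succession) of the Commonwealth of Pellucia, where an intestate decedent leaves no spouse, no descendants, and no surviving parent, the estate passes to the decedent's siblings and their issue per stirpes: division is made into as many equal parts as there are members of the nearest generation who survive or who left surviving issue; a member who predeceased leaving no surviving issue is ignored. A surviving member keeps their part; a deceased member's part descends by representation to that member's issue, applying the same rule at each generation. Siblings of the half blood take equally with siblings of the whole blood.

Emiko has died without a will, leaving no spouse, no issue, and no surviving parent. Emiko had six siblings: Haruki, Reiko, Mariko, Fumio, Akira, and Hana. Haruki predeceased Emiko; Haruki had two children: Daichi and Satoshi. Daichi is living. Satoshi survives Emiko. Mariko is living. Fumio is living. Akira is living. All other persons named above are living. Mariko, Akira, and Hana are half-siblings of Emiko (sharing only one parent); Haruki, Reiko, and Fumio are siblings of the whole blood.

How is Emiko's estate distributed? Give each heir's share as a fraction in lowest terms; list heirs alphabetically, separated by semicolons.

Akira 1/6; Daichi 1/12; Fumio 1/6; Hana 1/6; Mariko 1/6; Reiko 1/6; Satoshi 1/12

No spouse, descendants, or parent survives, so the estate passes to Emiko's siblings per stirpes.
Half-blood and whole-blood siblings take equally under the stated rule.
The estate is divided into 6 equal shares of 1/6 among Haruki, Reiko, Mariko, Fumio, Akira, Hana.
Haruki predeceased; the 1/6 allotted to Haruki's branch passes to Haruki's issue by representation.
The 1/6 is divided into 2 equal shares of 1/12 among Daichi, Satoshi.
Daichi is living and takes 1/12.
Satoshi is living and takes 1/12.
Reiko is living and takes 1/6.
Mariko is living and takes 1/6.
Fumio is living and takes 1/6.
Akira is living and takes 1/6.
Hana is living and takes 1/6.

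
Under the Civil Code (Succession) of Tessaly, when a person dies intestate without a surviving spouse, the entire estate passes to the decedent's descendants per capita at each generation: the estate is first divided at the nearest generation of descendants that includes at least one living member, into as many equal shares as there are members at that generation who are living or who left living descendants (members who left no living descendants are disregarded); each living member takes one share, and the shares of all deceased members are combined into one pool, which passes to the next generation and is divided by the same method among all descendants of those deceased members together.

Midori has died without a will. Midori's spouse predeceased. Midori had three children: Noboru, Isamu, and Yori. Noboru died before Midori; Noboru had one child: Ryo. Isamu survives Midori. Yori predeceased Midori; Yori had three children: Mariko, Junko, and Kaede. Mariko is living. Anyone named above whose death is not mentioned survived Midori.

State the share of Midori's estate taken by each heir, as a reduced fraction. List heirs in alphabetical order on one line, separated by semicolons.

There is no surviving spouse, so the entire estate passes to Midori's descendants per capita at each generation.
At generation 1 (Noboru, Isamu, Yori) there are 3 shares of (1)/3 = 1/3 each.
Living: Isamu — each takes 1/3.
Deceased: Noboru and Yori. Their combined 2/3 is pooled and carried to generation 2.
At generation 2 (Ryo, Mariko, Junko, Kaede) there are 4 shares of (2/3)/4 = 1/6 each.
Living: Ryo, Mariko, Junko, and Kaede — each takes 1/6.

Isamu 1/3; Junko 1/6; Kaede 1/6; Mariko 1/6; Ryo 1/6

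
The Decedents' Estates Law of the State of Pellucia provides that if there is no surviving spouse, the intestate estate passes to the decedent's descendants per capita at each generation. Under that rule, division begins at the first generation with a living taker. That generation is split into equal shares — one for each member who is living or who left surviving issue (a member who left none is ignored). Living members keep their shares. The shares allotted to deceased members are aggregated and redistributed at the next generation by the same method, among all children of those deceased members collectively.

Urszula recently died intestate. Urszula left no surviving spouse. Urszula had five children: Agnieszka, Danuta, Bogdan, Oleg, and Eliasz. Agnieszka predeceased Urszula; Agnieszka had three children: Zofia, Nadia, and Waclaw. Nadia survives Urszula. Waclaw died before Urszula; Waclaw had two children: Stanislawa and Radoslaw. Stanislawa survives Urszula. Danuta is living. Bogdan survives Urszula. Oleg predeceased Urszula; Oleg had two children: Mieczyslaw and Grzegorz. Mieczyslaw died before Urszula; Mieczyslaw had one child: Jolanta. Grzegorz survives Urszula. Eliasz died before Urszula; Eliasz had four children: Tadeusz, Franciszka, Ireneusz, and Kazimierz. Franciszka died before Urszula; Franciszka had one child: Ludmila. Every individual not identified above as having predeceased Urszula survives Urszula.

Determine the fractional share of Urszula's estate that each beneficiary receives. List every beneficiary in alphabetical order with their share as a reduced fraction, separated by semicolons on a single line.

Bogdan 1/5; Danuta 1/5; Grzegorz 1/15; Ireneusz 1/15; Jolanta 1/20; Kazimierz 1/15; Ludmila 1/20; Nadia 1/15; Radoslaw 1/20; Stanislawa 1/20; Tadeusz 1/15; Zofia 1/15

There is no surviving spouse, so the entire estate passes to Urszula's descendants per capita at each generation.
At generation 1 (Agnieszka, Danuta, Bogdan, Oleg, Eliasz) there are 5 shares of (1)/5 = 1/5 each.
Living: Danuta and Bogdan — each takes 1/5.
Deceased: Agnieszka, Oleg, and Eliasz. Their combined 3/5 is pooled and carried to generation 2.
At generation 2 (Zofia, Nadia, Waclaw, Mieczyslaw, Grzegorz, Tadeusz, Franciszka, Ireneusz, Kazimierz) there are 9 shares of (3/5)/9 = 1/15 each.
Living: Zofia, Nadia, Grzegorz, Tadeusz, Ireneusz, and Kazimierz — each takes 1/15.
Deceased: Waclaw, Mieczyslaw, and Franciszka. Their combined 1/5 is pooled and carried to generation 3.
At generation 3 (Stanislawa, Radoslaw, Jolanta, Ludmila) there are 4 shares of (1/5)/4 = 1/20 each.
Living: Stanislawa, Radoslaw, Jolanta, and Ludmila — each takes 1/20.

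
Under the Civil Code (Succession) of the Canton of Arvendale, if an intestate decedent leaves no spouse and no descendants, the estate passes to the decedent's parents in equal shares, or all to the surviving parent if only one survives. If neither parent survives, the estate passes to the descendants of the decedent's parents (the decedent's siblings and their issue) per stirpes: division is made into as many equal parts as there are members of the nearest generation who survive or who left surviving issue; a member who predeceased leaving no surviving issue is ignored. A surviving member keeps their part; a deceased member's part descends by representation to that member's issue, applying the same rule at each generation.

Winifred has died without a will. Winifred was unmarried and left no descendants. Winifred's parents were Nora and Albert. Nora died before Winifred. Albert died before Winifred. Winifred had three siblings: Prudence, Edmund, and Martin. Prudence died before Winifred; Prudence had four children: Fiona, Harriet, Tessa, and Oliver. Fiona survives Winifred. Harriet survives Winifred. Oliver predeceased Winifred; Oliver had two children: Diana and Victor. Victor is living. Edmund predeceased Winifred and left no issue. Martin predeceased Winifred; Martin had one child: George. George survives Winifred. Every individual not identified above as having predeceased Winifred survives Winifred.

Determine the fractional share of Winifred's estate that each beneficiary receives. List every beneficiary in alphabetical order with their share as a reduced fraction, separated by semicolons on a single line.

Neither parent survives and there are no descendants, so the estate passes to Winifred's siblings and their issue per stirpes.
Edmund left no surviving issue, so that branch lapses and is disregarded.
The estate is divided into 2 equal shares of 1/2 among Prudence, Martin.
Prudence predeceased; the 1/2 allotted to Prudence's branch passes to Prudence's issue by representation.
The 1/2 is divided into 4 equal shares of 1/8 among Fiona, Harriet, Tessa, Oliver.
Fiona is living and takes 1/8.
Harriet is living and takes 1/8.
Tessa is living and takes 1/8.
Oliver predeceased; the 1/8 allotted to Oliver's branch passes to Oliver's issue by representation.
The 1/8 is divided into 2 equal shares of 1/16 among Diana, Victor.
Diana is living and takes 1/16.
Victor is living and takes 1/16.
Martin predeceased; the 1/2 allotted to Martin's branch passes to Martin's issue by representation.
George is the sole taker at this level and receives the full 1/2.

Diana 1/16; Fiona 1/8; George 1/2; Harriet 1/8; Tessa 1/8; Victor 1/16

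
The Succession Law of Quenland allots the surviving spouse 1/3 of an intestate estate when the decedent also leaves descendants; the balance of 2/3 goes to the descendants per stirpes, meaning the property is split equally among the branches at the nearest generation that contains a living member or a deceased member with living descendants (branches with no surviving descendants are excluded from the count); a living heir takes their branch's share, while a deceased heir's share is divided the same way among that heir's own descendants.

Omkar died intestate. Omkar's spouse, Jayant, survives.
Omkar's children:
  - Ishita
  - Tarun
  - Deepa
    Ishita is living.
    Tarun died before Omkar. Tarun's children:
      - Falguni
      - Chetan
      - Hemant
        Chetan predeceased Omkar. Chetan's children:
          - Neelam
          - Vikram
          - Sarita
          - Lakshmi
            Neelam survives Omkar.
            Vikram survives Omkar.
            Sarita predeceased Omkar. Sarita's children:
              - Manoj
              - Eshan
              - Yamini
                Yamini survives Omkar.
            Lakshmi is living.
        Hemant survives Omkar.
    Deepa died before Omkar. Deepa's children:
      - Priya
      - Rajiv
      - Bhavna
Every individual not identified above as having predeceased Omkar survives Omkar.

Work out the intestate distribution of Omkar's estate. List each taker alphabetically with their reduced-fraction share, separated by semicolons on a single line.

Bhavna 2/27; Eshan 1/162; Falguni 2/27; Hemant 2/27; Ishita 2/9; Jayant 1/3; Lakshmi 1/54; Manoj 1/162; Neelam 1/54; Priya 2/27; Rajiv 2/27; Vikram 1/54; Yamini 1/162

Jayant, as surviving spouse, takes 1/3.
The remaining 2/3 passes to Omkar's descendants per stirpes.
The 2/3 is divided into 3 equal shares of 2/9 among Ishita, Tarun, Deepa.
Ishita is living and takes 2/9.
Tarun predeceased; the 2/9 allotted to Tarun's branch passes to Tarun's issue by representation.
The 2/9 is divided into 3 equal shares of 2/27 among Falguni, Chetan, Hemant.
Falguni is living and takes 2/27.
Chetan predeceased; the 2/27 allotted to Chetan's branch passes to Chetan's issue by representation.
The 2/27 is divided into 4 equal shares of 1/54 among Neelam, Vikram, Sarita, Lakshmi.
Neelam is living and takes 1/54.
Vikram is living and takes 1/54.
Sarita predeceased; the 1/54 allotted to Sarita's branch passes to Sarita's issue by representation.
The 1/54 is divided into 3 equal shares of 1/162 among Manoj, Eshan, Yamini.
Manoj is living and takes 1/162.
Eshan is living and takes 1/162.
Yamini is living and takes 1/162.
Lakshmi is living and takes 1/54.
Hemant is living and takes 2/27.
Deepa predeceased; the 2/9 allotted to Deepa's branch passes to Deepa's issue by representation.
The 2/9 is divided into 3 equal shares of 2/27 among Priya, Rajiv, Bhavna.
Priya is living and takes 2/27.
Rajiv is living and takes 2/27.
Bhavna is living and takes 2/27.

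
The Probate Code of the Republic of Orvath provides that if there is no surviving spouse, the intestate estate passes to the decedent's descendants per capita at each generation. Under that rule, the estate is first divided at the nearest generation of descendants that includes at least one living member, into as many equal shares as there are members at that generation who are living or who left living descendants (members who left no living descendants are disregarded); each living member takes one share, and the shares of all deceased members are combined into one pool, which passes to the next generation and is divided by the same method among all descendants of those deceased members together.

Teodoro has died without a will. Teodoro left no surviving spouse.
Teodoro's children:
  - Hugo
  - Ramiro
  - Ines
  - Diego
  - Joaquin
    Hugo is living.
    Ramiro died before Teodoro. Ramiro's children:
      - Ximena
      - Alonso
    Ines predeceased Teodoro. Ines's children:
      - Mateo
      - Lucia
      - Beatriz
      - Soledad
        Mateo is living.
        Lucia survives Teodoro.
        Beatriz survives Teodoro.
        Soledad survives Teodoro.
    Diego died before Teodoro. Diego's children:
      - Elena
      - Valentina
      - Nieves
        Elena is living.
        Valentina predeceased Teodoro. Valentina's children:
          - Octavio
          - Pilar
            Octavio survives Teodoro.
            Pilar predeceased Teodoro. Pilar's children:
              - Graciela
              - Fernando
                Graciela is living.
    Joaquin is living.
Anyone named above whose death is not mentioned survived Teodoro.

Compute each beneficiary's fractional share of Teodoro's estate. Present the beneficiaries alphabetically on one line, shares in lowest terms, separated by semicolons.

Alonso 1/15; Beatriz 1/15; Elena 1/15; Fernando 1/60; Graciela 1/60; Hugo 1/5; Joaquin 1/5; Lucia 1/15; Mateo 1/15; Nieves 1/15; Octavio 1/30; Soledad 1/15; Ximena 1/15

There is no surviving spouse, so the entire estate passes to Teodoro's descendants per capita at each generation.
At generation 1 (Hugo, Ramiro, Ines, Diego, Joaquin) there are 5 shares of (1)/5 = 1/5 each.
Living: Hugo and Joaquin — each takes 1/5.
Deceased: Ramiro, Ines, and Diego. Their combined 3/5 is pooled and carried to generation 2.
At generation 2 (Ximena, Alonso, Mateo, Lucia, Beatriz, Soledad, Elena, Valentina, Nieves) there are 9 shares of (3/5)/9 = 1/15 each.
Living: Ximena, Alonso, Mateo, Lucia, Beatriz, Soledad, Elena, and Nieves — each takes 1/15.
Deceased: Valentina. That 1/15 share is carried to generation 3.
At generation 3 (Octavio, Pilar) there are 2 shares of (1/15)/2 = 1/30 each.
Living: Octavio — each takes 1/30.
Deceased: Pilar. That 1/30 share is carried to generation 4.
At generation 4 (Graciela, Fernando) there are 2 shares of (1/30)/2 = 1/60 each.
Living: Graciela and Fernando — each takes 1/60.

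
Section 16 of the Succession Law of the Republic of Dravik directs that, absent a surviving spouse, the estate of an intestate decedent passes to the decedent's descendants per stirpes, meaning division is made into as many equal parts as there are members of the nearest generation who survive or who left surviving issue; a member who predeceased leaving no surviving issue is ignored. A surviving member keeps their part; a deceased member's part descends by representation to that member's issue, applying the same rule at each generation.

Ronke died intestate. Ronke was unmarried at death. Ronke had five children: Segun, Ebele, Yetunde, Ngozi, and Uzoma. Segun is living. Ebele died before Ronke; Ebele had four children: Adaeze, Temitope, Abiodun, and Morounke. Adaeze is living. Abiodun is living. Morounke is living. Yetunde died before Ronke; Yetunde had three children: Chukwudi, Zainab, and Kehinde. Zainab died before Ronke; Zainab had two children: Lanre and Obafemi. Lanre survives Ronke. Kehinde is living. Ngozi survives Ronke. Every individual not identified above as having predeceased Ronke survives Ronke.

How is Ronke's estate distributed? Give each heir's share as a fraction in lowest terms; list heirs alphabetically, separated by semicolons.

There is no surviving spouse, so the entire estate passes to Ronke's descendants per stirpes.
The estate is divided into 5 equal shares of 1/5 among Segun, Ebele, Yetunde, Ngozi, Uzoma.
Segun is living and takes 1/5.
Ebele predeceased; the 1/5 allotted to Ebele's branch passes to Ebele's issue by representation.
The 1/5 is divided into 4 equal shares of 1/20 among Adaeze, Temitope, Abiodun, Morounke.
Adaeze is living and takes 1/20.
Temitope is living and takes 1/20.
Abiodun is living and takes 1/20.
Morounke is living and takes 1/20.
Yetunde predeceased; the 1/5 allotted to Yetunde's branch passes to Yetunde's issue by representation.
The 1/5 is divided into 3 equal shares of 1/15 among Chukwudi, Zainab, Kehinde.
Chukwudi is living and takes 1/15.
Zainab predeceased; the 1/15 allotted to Zainab's branch passes to Zainab's issue by representation.
The 1/15 is divided into 2 equal shares of 1/30 among Lanre, Obafemi.
Lanre is living and takes 1/30.
Obafemi is living and takes 1/30.
Kehinde is living and takes 1/15.
Ngozi is living and takes 1/5.
Uzoma is living and takes 1/5.

Abiodun 1/20; Adaeze 1/20; Chukwudi 1/15; Kehinde 1/15; Lanre 1/30; Morounke 1/20; Ngozi 1/5; Obafemi 1/30; Segun 1/5; Temitope 1/20; Uzoma 1/5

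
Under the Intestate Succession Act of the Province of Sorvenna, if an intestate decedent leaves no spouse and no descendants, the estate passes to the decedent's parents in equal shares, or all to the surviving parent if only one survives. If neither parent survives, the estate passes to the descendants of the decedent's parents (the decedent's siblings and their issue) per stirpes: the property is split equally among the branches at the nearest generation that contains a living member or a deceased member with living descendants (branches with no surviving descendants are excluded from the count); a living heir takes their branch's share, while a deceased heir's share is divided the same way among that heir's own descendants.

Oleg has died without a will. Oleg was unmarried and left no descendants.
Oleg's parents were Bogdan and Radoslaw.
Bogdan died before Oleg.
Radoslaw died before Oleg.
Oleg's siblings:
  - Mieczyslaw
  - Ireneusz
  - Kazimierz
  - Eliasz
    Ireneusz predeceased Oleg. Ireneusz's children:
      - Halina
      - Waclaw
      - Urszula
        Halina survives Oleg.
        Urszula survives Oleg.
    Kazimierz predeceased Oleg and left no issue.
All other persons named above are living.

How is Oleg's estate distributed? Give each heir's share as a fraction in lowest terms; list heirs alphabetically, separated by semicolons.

Eliasz 1/3; Halina 1/9; Mieczyslaw 1/3; Urszula 1/9; Waclaw 1/9

Neither parent survives and there are no descendants, so the estate passes to Oleg's siblings and their issue per stirpes.
Kazimierz left no surviving issue, so that branch lapses and is disregarded.
The estate is divided into 3 equal shares of 1/3 among Mieczyslaw, Ireneusz, Eliasz.
Mieczyslaw is living and takes 1/3.
Ireneusz predeceased; the 1/3 allotted to Ireneusz's branch passes to Ireneusz's issue by representation.
The 1/3 is divided into 3 equal shares of 1/9 among Halina, Waclaw, Urszula.
Halina is living and takes 1/9.
Waclaw is living and takes 1/9.
Urszula is living and takes 1/9.
Eliasz is living and takes 1/3.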